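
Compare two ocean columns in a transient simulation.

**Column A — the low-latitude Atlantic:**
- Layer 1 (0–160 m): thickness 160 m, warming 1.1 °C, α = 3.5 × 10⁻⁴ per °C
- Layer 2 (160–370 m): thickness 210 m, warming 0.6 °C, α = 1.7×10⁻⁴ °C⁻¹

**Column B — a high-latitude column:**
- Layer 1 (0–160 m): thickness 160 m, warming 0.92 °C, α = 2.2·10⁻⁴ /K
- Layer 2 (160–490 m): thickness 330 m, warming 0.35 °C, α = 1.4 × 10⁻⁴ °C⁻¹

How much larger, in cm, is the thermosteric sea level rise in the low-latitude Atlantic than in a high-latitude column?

3.4 cm

A 160 × 1.1 × 3.5×10⁻⁴ = 0.06160 m
A 210 × 0.6 × 1.7×10⁻⁴ = 0.02142 m
A total: 0.08302 m
B 0–160 m: 160 × 2.2×10⁻⁴ × 0.92 = 0.032384 m
B 1.4×10⁻⁴ × 330 × 0.35 = 0.01617 m
B total: 0.048554 m
Difference: 0.08302 − 0.048554 = 0.034466 m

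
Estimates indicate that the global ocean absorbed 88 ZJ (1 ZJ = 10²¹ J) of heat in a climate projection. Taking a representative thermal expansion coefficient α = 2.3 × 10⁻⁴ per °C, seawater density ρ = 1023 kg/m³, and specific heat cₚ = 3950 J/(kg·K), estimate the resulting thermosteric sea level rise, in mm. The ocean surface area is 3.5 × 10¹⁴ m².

about 14.3 mm

Per unit area: Q = 88×10²¹ / (3.5×10¹⁴) ≈ 2.514×10⁸ J/m²
Δh = αQ/(ρcₚ) = 2.3×10⁻⁴ × 2.514×10⁸ / (1023 × 3950) ≈ 0.014309 m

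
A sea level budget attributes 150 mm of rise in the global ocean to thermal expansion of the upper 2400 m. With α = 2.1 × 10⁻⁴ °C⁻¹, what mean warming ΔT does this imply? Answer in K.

0.298 K

ΔT = Δh/(αH) = 0.15 / (2.1×10⁻⁴ × 2400) ≈ 0.2976 K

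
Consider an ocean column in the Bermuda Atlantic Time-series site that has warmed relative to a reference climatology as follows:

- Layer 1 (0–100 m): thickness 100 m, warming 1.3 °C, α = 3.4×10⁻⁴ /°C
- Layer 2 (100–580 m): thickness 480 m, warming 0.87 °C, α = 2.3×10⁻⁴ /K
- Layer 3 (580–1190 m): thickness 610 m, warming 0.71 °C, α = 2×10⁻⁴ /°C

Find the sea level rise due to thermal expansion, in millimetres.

Δh = 230 mm

3.4×10⁻⁴ × 1.3 × 100 = 0.04420 m
0.87 × 480 × 2.3×10⁻⁴ = 0.096048 m
580–1190 m: 2×10⁻⁴ × 610 × 0.71 = 0.08662 m
Δh = 0.04420 + 0.096048 + 0.08662 = 0.226868 m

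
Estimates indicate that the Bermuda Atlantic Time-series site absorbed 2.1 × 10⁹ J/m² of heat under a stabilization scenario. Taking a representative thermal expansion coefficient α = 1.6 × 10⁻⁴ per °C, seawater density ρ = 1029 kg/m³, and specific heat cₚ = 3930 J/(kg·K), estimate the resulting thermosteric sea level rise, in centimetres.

8.3 cm

Δh = αQ/(ρcₚ) = 1.6×10⁻⁴ × 2.1×10⁹ / (1029 × 3930) ≈ 0.083087 m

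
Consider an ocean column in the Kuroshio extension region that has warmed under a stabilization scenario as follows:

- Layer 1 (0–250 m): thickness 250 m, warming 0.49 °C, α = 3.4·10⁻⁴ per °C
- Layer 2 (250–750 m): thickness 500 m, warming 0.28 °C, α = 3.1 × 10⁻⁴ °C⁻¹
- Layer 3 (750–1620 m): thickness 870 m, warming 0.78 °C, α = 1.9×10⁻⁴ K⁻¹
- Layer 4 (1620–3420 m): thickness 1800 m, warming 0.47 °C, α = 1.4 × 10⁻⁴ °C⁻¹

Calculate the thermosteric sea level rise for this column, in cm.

33 cm of thermosteric rise

0–250 m: 0.49 × 250 × 3.4×10⁻⁴ = 0.04165 m
500 × 3.1×10⁻⁴ × 0.28 = 0.04340 m
750–1620 m: 870 × 1.9×10⁻⁴ × 0.78 = 0.128934 m
Layer 4: 1.4×10⁻⁴ × 1800 × 0.47 = 0.11844 m
Δh = 0.04165 + 0.04340 + 0.128934 + 0.11844 = 0.332424 m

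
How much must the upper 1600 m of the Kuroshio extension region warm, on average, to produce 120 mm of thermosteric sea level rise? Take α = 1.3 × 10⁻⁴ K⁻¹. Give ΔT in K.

about 0.577 K

ΔT = Δh/(αH) = 0.12 / (1.3×10⁻⁴ × 1600) ≈ 0.5769 K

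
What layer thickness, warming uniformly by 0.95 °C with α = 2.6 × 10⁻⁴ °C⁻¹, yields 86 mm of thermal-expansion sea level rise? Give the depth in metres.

H = Δh/(αΔT) = 0.086 / (2.6×10⁻⁴ × 0.95) ≈ 348.2 m

348 m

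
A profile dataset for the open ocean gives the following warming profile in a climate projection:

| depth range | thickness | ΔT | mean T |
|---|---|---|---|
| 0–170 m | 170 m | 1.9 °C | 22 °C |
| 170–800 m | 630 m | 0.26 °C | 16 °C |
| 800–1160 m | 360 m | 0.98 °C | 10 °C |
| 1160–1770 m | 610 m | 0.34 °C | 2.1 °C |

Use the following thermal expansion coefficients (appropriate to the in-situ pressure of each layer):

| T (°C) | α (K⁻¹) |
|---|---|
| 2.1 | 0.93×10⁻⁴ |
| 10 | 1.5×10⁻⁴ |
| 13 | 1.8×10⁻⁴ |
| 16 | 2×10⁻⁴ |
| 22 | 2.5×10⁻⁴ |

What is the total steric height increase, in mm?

186 mm of thermosteric rise

Layer 1 at 22 °C → α = 2.5×10⁻⁴ K⁻¹
Layer 2 at 16 °C → α = 2×10⁻⁴ K⁻¹
Layer 3 at 10 °C → α = 1.5×10⁻⁴ K⁻¹
Layer 4 at 2.1 °C → α = 0.93×10⁻⁴ K⁻¹
0–170 m: 170 × 2.5×10⁻⁴ × 1.9 = 0.08075 m
Layer 2: 2×10⁻⁴ × 630 × 0.26 = 0.03276 m
1.5×10⁻⁴ × 0.98 × 360 = 0.05292 m
610 × 0.93×10⁻⁴ × 0.34 = 0.0192882 m
Δh = 0.08075 + 0.03276 + 0.05292 + 0.0192882 = 0.1857182 m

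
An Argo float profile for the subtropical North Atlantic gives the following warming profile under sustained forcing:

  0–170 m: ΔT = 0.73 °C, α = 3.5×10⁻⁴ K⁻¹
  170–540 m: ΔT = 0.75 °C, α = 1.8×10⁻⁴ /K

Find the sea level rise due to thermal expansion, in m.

0.093 m of thermosteric rise

3.5×10⁻⁴ × 170 × 0.73 = 0.043435 m
0.75 × 370 × 1.8×10⁻⁴ = 0.04995 m
Δh = 0.043435 + 0.04995 = 0.093385 m ≈ 0.093 m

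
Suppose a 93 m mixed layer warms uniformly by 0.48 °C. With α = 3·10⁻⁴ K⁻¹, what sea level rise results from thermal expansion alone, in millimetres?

Δh = αΔT·H = 3×10⁻⁴ × 0.48 × 93 = 0.013392 m

about 13.4 mm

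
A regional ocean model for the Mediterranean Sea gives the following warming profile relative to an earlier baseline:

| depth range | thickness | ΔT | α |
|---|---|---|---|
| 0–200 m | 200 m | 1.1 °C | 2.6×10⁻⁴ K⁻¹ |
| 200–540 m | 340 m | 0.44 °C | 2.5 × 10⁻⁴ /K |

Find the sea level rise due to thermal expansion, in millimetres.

95 mm

200 × 1.1 × 2.6×10⁻⁴ = 0.05720 m
200–540 m: 340 × 0.44 × 2.5×10⁻⁴ = 0.03740 m
Δh = 0.05720 + 0.03740 = 0.09460 m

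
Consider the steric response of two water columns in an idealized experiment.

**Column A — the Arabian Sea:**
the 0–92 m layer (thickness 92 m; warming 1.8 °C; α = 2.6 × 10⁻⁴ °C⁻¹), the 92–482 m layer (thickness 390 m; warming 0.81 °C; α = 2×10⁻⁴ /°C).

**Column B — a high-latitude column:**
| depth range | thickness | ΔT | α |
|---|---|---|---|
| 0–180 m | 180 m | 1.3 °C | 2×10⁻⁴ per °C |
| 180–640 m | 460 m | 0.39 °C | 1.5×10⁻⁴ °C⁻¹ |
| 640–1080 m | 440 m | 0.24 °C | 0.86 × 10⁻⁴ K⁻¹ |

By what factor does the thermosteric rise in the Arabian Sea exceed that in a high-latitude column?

1.28

A 2.6×10⁻⁴ × 92 × 1.8 = 0.043056 m
A Layer 2: 2×10⁻⁴ × 390 × 0.81 = 0.06318 m
A total: 0.106236 m
B 2×10⁻⁴ × 1.3 × 180 = 0.04680 m
B Layer 2: 0.39 × 460 × 1.5×10⁻⁴ = 0.02691 m
B 440 × 0.24 × 0.86×10⁻⁴ = 0.0090816 m
B total: 0.0827916 m
Ratio: 0.106236 / 0.0827916 ≈ 1.283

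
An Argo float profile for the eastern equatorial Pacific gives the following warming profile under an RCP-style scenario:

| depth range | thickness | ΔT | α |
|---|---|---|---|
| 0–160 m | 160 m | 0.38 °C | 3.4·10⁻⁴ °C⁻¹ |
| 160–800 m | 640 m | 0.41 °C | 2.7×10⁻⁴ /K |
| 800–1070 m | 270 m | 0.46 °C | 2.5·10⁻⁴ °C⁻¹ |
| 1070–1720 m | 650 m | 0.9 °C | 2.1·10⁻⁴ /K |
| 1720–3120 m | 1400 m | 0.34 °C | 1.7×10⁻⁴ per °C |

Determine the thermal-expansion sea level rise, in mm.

160 × 3.4×10⁻⁴ × 0.38 = 0.020672 m
160–800 m: 2.7×10⁻⁴ × 0.41 × 640 = 0.070848 m
2.5×10⁻⁴ × 0.46 × 270 = 0.03105 m
Layer 4: 2.1×10⁻⁴ × 0.9 × 650 = 0.12285 m
1720–3120 m: 1400 × 1.7×10⁻⁴ × 0.34 = 0.08092 m
Δh = 0.020672 + 0.070848 + 0.03105 + 0.12285 + 0.08092 = 0.32634 m

326 mm of thermosteric rise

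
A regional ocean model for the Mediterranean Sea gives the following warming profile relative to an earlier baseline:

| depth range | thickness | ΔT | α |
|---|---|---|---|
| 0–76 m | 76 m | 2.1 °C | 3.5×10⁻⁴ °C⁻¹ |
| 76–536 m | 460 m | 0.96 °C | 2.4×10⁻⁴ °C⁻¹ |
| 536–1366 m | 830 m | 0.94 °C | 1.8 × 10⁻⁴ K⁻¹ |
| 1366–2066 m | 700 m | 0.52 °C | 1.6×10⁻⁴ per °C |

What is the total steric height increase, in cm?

about 36.1 cm

0–76 m: 2.1 × 76 × 3.5×10⁻⁴ = 0.05586 m
Layer 2: 0.96 × 460 × 2.4×10⁻⁴ = 0.105984 m
0.94 × 830 × 1.8×10⁻⁴ = 0.140436 m
Layer 4: 700 × 1.6×10⁻⁴ × 0.52 = 0.05824 m
Δh = 0.05586 + 0.105984 + 0.140436 + 0.05824 = 0.36052 m ≈ 36.1 cm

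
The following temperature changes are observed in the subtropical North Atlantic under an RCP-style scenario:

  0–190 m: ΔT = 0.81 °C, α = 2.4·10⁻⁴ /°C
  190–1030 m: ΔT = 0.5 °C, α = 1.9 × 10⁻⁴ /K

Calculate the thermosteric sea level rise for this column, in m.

Layer 1: 190 × 2.4×10⁻⁴ × 0.81 = 0.036936 m
190–1030 m: 0.5 × 840 × 1.9×10⁻⁴ = 0.07980 m
Δh = 0.036936 + 0.07980 = 0.116736 m ≈ 0.117 m

0.117 m of thermosteric rise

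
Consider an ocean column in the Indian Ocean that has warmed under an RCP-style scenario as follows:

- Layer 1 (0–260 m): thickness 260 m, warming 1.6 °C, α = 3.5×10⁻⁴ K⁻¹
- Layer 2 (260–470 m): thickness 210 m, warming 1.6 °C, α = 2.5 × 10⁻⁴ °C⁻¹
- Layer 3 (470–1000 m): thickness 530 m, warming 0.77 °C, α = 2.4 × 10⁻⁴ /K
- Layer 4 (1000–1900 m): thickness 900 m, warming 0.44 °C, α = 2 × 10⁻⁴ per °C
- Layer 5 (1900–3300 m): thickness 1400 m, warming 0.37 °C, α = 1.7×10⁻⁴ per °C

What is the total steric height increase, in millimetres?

0–260 m: 3.5×10⁻⁴ × 260 × 1.6 = 0.14560 m
2.5×10⁻⁴ × 210 × 1.6 = 0.08400 m
0.77 × 530 × 2.4×10⁻⁴ = 0.097944 m
900 × 2×10⁻⁴ × 0.44 = 0.07920 m
1900–3300 m: 1400 × 1.7×10⁻⁴ × 0.37 = 0.08806 m
Δh = 0.14560 + 0.08400 + 0.097944 + 0.07920 + 0.08806 = 0.494804 m ≈ 495 mm

Δh = 495 mm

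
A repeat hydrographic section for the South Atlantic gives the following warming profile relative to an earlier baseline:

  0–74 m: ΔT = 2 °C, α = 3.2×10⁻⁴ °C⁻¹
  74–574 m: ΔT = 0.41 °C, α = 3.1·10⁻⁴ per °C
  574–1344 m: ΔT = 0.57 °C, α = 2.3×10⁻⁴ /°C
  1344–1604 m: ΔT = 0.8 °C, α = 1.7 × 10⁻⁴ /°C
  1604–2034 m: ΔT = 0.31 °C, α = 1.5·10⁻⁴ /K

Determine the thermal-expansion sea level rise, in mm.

2 × 3.2×10⁻⁴ × 74 = 0.04736 m
Layer 2: 3.1×10⁻⁴ × 0.41 × 500 = 0.06355 m
Layer 3: 0.57 × 2.3×10⁻⁴ × 770 = 0.100947 m
1344–1604 m: 0.8 × 1.7×10⁻⁴ × 260 = 0.03536 m
0.31 × 430 × 1.5×10⁻⁴ = 0.019995 m
Δh = 0.04736 + 0.06355 + 0.100947 + 0.03536 + 0.019995 = 0.267212 m ≈ 270 mm

Δh = 270 mm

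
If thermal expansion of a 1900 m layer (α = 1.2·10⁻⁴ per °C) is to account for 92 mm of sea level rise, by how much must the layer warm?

0.404 °C

ΔT = Δh/(αH) = 0.092 / (1.2×10⁻⁴ × 1900) ≈ 0.4035 °C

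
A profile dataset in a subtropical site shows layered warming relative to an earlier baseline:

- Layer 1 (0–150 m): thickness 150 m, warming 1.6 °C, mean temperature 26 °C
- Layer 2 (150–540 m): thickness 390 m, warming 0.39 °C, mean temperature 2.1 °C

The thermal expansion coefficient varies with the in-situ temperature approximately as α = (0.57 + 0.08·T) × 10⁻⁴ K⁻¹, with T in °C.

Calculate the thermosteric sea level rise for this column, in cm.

7.5 cm of thermosteric rise

Layer 1: α = (0.57 + 0.08×26)×10⁻⁴ = 2.65×10⁻⁴ K⁻¹
Layer 2: α = (0.57 + 0.08×2.1)×10⁻⁴ = 0.738×10⁻⁴ K⁻¹
Layer 1: 150 × 1.6 × 2.65×10⁻⁴ = 0.06360 m
150–540 m: 0.738×10⁻⁴ × 0.39 × 390 = 0.01122498 m
Δh = 0.06360 + 0.01122498 = 0.07482498 m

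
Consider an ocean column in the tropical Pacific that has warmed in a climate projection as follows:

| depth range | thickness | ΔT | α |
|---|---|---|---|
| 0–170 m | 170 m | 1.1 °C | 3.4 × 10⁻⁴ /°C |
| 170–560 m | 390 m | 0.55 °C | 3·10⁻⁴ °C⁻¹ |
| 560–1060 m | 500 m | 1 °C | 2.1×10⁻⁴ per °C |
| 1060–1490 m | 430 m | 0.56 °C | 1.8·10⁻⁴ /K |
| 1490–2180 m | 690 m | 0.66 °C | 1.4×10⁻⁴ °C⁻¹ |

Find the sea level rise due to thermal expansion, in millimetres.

340 mm of thermosteric rise

0–170 m: 1.1 × 170 × 3.4×10⁻⁴ = 0.06358 m
Layer 2: 0.55 × 390 × 3×10⁻⁴ = 0.06435 m
560–1060 m: 2.1×10⁻⁴ × 1 × 500 = 0.10500 m
1060–1490 m: 0.56 × 430 × 1.8×10⁻⁴ = 0.043344 m
1490–2180 m: 690 × 1.4×10⁻⁴ × 0.66 = 0.063756 m
Δh = 0.06358 + 0.06435 + 0.10500 + 0.043344 + 0.063756 = 0.34003 m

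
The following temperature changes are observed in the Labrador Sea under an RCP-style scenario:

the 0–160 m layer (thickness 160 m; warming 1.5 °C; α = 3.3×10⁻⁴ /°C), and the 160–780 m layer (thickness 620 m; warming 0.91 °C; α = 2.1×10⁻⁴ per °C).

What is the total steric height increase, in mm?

about 198 mm

0–160 m: 1.5 × 160 × 3.3×10⁻⁴ = 0.07920 m
0.91 × 620 × 2.1×10⁻⁴ = 0.118482 m
Δh = 0.07920 + 0.118482 = 0.197682 m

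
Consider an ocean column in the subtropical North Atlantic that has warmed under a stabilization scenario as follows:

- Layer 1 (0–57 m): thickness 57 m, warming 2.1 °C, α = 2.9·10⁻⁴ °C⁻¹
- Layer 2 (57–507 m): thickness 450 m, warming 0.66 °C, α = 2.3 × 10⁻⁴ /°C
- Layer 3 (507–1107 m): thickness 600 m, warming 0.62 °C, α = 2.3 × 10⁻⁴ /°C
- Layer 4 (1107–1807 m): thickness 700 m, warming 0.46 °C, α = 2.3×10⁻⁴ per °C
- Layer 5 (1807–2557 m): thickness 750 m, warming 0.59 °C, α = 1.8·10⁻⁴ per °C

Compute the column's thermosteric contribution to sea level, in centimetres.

57 × 2.1 × 2.9×10⁻⁴ = 0.034713 m
57–507 m: 0.66 × 2.3×10⁻⁴ × 450 = 0.06831 m
507–1107 m: 2.3×10⁻⁴ × 0.62 × 600 = 0.08556 m
Layer 4: 0.46 × 700 × 2.3×10⁻⁴ = 0.07406 m
1807–2557 m: 750 × 1.8×10⁻⁴ × 0.59 = 0.07965 m
Δh = 0.034713 + 0.06831 + 0.08556 + 0.07406 + 0.07965 = 0.342293 m ≈ 34.2 cm

Δh = 34.2 cm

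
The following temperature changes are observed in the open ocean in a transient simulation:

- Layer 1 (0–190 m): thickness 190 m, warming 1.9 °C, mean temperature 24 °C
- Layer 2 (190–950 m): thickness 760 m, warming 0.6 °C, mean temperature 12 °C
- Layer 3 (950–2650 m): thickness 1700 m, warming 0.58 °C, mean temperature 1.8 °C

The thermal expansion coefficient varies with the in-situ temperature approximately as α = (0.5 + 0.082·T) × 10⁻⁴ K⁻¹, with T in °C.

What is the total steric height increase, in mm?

220 mm

Layer 1: α = (0.5 + 0.082×24)×10⁻⁴ = 2.468×10⁻⁴ K⁻¹
Layer 2: α = (0.5 + 0.082×12)×10⁻⁴ = 1.484×10⁻⁴ K⁻¹
Layer 3: α = (0.5 + 0.082×1.8)×10⁻⁴ = 0.6476×10⁻⁴ K⁻¹
0–190 m: 2.468×10⁻⁴ × 1.9 × 190 = 0.0890948 m
Layer 2: 1.484×10⁻⁴ × 0.6 × 760 = 0.0676704 m
950–2650 m: 0.6476×10⁻⁴ × 0.58 × 1700 = 0.06385336 m
Δh = 0.0890948 + 0.0676704 + 0.06385336 = 0.22061856 m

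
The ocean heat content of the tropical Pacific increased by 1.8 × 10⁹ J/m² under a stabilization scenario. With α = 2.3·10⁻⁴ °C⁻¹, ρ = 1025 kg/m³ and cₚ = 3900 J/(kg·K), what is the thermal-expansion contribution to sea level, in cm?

Δh = αQ/(ρcₚ) = 2.3×10⁻⁴ × 1.8×10⁹ / (1025 × 3900) ≈ 0.10356 m

Δh ≈ 10.4 cm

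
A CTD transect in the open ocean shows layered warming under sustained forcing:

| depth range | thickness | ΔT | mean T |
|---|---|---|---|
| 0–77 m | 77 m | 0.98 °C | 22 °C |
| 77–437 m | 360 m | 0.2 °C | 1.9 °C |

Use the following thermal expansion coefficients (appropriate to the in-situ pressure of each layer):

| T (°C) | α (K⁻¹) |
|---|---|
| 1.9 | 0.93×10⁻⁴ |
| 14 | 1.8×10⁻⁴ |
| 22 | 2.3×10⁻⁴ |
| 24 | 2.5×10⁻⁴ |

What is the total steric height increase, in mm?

Δh = 24 mm

Layer 1 at 22 °C → α = 2.3×10⁻⁴ K⁻¹
Layer 2 at 1.9 °C → α = 0.93×10⁻⁴ K⁻¹
0–77 m: 2.3×10⁻⁴ × 77 × 0.98 = 0.0173558 m
77–437 m: 0.93×10⁻⁴ × 360 × 0.2 = 0.006696 m
Δh = 0.0173558 + 0.006696 = 0.0240518 m ≈ 24 mm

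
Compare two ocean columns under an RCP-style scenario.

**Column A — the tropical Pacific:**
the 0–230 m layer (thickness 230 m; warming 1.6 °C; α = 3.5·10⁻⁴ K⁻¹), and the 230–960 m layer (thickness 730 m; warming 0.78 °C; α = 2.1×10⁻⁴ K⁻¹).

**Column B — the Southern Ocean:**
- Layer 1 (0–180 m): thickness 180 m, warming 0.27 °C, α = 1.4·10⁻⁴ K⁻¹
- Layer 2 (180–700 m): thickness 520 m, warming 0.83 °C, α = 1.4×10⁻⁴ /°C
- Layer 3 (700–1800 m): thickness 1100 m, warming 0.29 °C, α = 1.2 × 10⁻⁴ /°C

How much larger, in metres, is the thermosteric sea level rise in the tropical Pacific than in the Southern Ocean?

0.14 m larger

A 1.6 × 230 × 3.5×10⁻⁴ = 0.12880 m
A 230–960 m: 2.1×10⁻⁴ × 0.78 × 730 = 0.119574 m
A total: 0.248374 m
B 0–180 m: 1.4×10⁻⁴ × 0.27 × 180 = 0.006804 m
B 1.4×10⁻⁴ × 0.83 × 520 = 0.060424 m
B 700–1800 m: 1.2×10⁻⁴ × 0.29 × 1100 = 0.03828 m
B total: 0.105508 m
Difference: 0.248374 − 0.105508 = 0.142866 m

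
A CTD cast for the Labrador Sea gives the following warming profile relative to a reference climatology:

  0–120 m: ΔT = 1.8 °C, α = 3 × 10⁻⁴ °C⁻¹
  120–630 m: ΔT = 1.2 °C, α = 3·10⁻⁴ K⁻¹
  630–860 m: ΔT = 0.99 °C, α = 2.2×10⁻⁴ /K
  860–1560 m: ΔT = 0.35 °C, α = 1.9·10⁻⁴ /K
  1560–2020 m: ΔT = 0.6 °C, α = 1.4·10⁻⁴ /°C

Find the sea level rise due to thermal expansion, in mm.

120 × 3×10⁻⁴ × 1.8 = 0.06480 m
3×10⁻⁴ × 510 × 1.2 = 0.18360 m
Layer 3: 2.2×10⁻⁴ × 230 × 0.99 = 0.050094 m
Layer 4: 1.9×10⁻⁴ × 0.35 × 700 = 0.04655 m
Layer 5: 0.6 × 460 × 1.4×10⁻⁴ = 0.03864 m
Δh = 0.06480 + 0.18360 + 0.050094 + 0.04655 + 0.03864 = 0.383684 m ≈ 384 mm

384 mm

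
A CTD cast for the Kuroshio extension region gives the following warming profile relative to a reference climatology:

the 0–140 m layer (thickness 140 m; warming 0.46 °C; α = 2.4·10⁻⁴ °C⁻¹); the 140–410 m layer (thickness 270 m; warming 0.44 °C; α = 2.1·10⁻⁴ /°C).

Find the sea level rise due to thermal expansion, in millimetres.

Layer 1: 2.4×10⁻⁴ × 140 × 0.46 = 0.015456 m
270 × 0.44 × 2.1×10⁻⁴ = 0.024948 m
Δh = 0.015456 + 0.024948 = 0.040404 m

40 mm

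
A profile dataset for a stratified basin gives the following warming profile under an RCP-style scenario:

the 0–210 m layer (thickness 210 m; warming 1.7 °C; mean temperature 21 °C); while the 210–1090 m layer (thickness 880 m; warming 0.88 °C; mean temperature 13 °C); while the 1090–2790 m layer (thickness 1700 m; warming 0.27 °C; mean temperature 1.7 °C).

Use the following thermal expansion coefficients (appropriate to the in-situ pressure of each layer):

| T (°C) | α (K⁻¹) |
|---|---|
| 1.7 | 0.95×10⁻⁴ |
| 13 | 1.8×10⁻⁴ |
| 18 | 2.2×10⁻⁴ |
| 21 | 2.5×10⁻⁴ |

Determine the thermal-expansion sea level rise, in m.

Layer 1 at 21 °C → α = 2.5×10⁻⁴ K⁻¹
Layer 2 at 13 °C → α = 1.8×10⁻⁴ K⁻¹
Layer 3 at 1.7 °C → α = 0.95×10⁻⁴ K⁻¹
Layer 1: 210 × 1.7 × 2.5×10⁻⁴ = 0.08925 m
Layer 2: 1.8×10⁻⁴ × 0.88 × 880 = 0.139392 m
0.27 × 0.95×10⁻⁴ × 1700 = 0.043605 m
Δh = 0.08925 + 0.139392 + 0.043605 = 0.272247 m

0.272 m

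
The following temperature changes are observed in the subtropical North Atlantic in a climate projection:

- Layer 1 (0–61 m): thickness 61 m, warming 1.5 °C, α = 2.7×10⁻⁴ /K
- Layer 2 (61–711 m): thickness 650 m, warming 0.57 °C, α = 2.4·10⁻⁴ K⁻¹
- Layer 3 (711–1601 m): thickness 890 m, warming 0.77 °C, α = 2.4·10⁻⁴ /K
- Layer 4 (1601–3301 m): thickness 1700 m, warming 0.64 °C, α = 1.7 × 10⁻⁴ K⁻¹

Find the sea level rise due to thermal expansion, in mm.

0–61 m: 2.7×10⁻⁴ × 61 × 1.5 = 0.024705 m
2.4×10⁻⁴ × 650 × 0.57 = 0.08892 m
Layer 3: 2.4×10⁻⁴ × 890 × 0.77 = 0.164472 m
0.64 × 1700 × 1.7×10⁻⁴ = 0.18496 m
Δh = 0.024705 + 0.08892 + 0.164472 + 0.18496 = 0.463057 m

460 mm of thermosteric rise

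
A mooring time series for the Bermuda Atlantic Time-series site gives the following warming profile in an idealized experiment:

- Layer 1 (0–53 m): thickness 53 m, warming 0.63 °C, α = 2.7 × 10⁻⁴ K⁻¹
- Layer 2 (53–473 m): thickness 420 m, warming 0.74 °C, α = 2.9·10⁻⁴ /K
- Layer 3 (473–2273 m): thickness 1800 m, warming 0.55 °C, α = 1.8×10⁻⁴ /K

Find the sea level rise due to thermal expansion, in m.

Layer 1: 2.7×10⁻⁴ × 53 × 0.63 = 0.0090153 m
0.74 × 2.9×10⁻⁴ × 420 = 0.090132 m
0.55 × 1800 × 1.8×10⁻⁴ = 0.17820 m
Δh = 0.0090153 + 0.090132 + 0.17820 = 0.2773473 m

about 0.277 m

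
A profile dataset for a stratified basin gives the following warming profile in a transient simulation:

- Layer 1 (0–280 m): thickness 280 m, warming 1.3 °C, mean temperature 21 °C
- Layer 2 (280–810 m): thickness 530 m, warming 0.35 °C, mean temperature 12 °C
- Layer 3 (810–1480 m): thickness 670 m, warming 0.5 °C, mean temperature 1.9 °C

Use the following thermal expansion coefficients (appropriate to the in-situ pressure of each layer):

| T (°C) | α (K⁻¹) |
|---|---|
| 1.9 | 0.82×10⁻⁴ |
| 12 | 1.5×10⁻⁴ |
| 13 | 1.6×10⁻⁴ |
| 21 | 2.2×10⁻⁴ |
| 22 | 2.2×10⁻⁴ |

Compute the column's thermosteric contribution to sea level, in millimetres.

Layer 1 at 21 °C → α = 2.2×10⁻⁴ K⁻¹
Layer 2 at 12 °C → α = 1.5×10⁻⁴ K⁻¹
Layer 3 at 1.9 °C → α = 0.82×10⁻⁴ K⁻¹
1.3 × 2.2×10⁻⁴ × 280 = 0.08008 m
280–810 m: 530 × 1.5×10⁻⁴ × 0.35 = 0.027825 m
810–1480 m: 0.5 × 0.82×10⁻⁴ × 670 = 0.02747 m
Δh = 0.08008 + 0.027825 + 0.02747 = 0.135375 m

Δh ≈ 140 mm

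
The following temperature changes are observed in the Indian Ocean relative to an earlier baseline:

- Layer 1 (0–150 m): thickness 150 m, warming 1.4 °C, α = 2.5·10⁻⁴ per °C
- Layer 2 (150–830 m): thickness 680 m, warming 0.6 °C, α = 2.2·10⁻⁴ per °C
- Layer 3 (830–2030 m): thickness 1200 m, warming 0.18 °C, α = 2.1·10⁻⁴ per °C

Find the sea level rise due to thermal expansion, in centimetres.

1.4 × 150 × 2.5×10⁻⁴ = 0.05250 m
Layer 2: 680 × 0.6 × 2.2×10⁻⁴ = 0.08976 m
2.1×10⁻⁴ × 1200 × 0.18 = 0.04536 m
Δh = 0.05250 + 0.08976 + 0.04536 = 0.18762 m ≈ 18.8 cm

Δh = 18.8 cm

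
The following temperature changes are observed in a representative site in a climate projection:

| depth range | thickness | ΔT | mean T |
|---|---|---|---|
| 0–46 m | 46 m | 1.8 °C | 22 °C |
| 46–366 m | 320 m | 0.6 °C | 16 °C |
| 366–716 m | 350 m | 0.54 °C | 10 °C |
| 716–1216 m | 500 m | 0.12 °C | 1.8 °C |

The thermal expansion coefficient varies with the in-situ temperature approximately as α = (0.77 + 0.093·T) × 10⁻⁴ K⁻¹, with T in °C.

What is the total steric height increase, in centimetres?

Layer 1: α = (0.77 + 0.093×22)×10⁻⁴ = 2.816×10⁻⁴ K⁻¹
Layer 2: α = (0.77 + 0.093×16)×10⁻⁴ = 2.258×10⁻⁴ K⁻¹
Layer 3: α = (0.77 + 0.093×10)×10⁻⁴ = 1.7×10⁻⁴ K⁻¹
Layer 4: α = (0.77 + 0.093×1.8)×10⁻⁴ = 0.9374×10⁻⁴ K⁻¹
0–46 m: 2.816×10⁻⁴ × 46 × 1.8 = 0.02331648 m
2.258×10⁻⁴ × 320 × 0.6 = 0.0433536 m
0.54 × 350 × 1.7×10⁻⁴ = 0.03213 m
0.12 × 0.9374×10⁻⁴ × 500 = 0.0056244 m
Δh = 0.02331648 + 0.0433536 + 0.03213 + 0.0056244 = 0.10442448 m ≈ 10.4 cm

Δh ≈ 10.4 cm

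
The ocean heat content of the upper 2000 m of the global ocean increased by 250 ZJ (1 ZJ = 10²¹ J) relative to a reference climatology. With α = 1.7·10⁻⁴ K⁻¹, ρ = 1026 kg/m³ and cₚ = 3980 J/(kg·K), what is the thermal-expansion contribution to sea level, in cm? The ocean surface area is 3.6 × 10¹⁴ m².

Per unit area: Q = 250×10²¹ / (3.6×10¹⁴) ≈ 6.944×10⁸ J/m²
Δh = αQ/(ρcₚ) = 1.7×10⁻⁴ × 6.944×10⁸ / (1026 × 3980) ≈ 0.028909 m

about 2.9 cm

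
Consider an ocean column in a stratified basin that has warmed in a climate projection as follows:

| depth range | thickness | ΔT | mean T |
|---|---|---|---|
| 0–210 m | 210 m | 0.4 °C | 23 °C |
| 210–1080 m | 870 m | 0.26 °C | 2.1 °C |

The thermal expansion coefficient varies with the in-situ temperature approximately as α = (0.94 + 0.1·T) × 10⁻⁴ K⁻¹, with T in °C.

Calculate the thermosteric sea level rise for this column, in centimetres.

Layer 1: α = (0.94 + 0.1×23)×10⁻⁴ = 3.24×10⁻⁴ K⁻¹
Layer 2: α = (0.94 + 0.1×2.1)×10⁻⁴ = 1.15×10⁻⁴ K⁻¹
Layer 1: 3.24×10⁻⁴ × 0.4 × 210 = 0.027216 m
Layer 2: 0.26 × 870 × 1.15×10⁻⁴ = 0.026013 m
Δh = 0.027216 + 0.026013 = 0.053229 m

about 5.32 cm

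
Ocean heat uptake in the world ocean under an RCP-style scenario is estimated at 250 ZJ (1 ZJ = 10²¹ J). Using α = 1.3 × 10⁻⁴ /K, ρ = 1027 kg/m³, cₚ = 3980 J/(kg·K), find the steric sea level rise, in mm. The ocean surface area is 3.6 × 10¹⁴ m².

Δh ≈ 22 mm

Per unit area: Q = 250×10²¹ / (3.6×10¹⁴) ≈ 6.944×10⁸ J/m²
Δh = αQ/(ρcₚ) = 1.3×10⁻⁴ × 6.944×10⁸ / (1027 × 3980) ≈ 0.022085 m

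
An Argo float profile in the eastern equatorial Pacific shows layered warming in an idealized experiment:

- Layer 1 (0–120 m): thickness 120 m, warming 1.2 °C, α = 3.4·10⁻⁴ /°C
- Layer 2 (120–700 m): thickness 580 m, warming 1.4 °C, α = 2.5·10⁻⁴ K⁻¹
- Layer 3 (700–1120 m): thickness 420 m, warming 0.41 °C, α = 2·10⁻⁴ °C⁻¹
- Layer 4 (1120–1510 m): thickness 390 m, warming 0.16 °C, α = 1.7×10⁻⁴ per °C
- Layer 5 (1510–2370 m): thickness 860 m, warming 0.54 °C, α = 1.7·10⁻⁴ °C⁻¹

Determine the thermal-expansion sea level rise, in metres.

about 0.38 m

120 × 1.2 × 3.4×10⁻⁴ = 0.04896 m
120–700 m: 2.5×10⁻⁴ × 580 × 1.4 = 0.20300 m
Layer 3: 420 × 0.41 × 2×10⁻⁴ = 0.03444 m
1120–1510 m: 390 × 1.7×10⁻⁴ × 0.16 = 0.010608 m
1.7×10⁻⁴ × 860 × 0.54 = 0.078948 m
Δh = 0.04896 + 0.20300 + 0.03444 + 0.010608 + 0.078948 = 0.375956 m ≈ 0.38 m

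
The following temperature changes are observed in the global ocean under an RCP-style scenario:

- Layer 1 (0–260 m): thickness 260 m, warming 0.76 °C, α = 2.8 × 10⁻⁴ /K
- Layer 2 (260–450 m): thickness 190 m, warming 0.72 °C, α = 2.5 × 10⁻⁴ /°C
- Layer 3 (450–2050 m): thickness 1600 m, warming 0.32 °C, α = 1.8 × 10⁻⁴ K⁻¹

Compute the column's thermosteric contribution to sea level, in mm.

182 mm of thermosteric rise

0–260 m: 260 × 0.76 × 2.8×10⁻⁴ = 0.055328 m
260–450 m: 190 × 0.72 × 2.5×10⁻⁴ = 0.03420 m
450–2050 m: 1600 × 1.8×10⁻⁴ × 0.32 = 0.09216 m
Δh = 0.055328 + 0.03420 + 0.09216 = 0.181688 m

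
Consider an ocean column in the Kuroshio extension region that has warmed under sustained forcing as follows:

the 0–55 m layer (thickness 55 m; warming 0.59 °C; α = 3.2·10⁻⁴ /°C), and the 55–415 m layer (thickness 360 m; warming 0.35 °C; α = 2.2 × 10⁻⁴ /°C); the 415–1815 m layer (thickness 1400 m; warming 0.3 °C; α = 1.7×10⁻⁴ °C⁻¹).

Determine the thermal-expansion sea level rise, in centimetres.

Layer 1: 55 × 3.2×10⁻⁴ × 0.59 = 0.010384 m
Layer 2: 360 × 0.35 × 2.2×10⁻⁴ = 0.02772 m
0.3 × 1400 × 1.7×10⁻⁴ = 0.07140 m
Δh = 0.010384 + 0.02772 + 0.07140 = 0.109504 m

Δh ≈ 11.0 cm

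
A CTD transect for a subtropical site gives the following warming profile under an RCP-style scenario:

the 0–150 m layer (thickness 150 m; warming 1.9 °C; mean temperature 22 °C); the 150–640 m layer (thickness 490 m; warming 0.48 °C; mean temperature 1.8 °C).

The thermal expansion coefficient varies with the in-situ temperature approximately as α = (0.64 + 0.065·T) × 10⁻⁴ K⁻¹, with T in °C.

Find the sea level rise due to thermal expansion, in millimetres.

Layer 1: α = (0.64 + 0.065×22)×10⁻⁴ = 2.07×10⁻⁴ K⁻¹
Layer 2: α = (0.64 + 0.065×1.8)×10⁻⁴ = 0.757×10⁻⁴ K⁻¹
0–150 m: 2.07×10⁻⁴ × 1.9 × 150 = 0.058995 m
Layer 2: 490 × 0.757×10⁻⁴ × 0.48 = 0.01780464 m
Δh = 0.058995 + 0.01780464 = 0.07679964 m

76.8 mm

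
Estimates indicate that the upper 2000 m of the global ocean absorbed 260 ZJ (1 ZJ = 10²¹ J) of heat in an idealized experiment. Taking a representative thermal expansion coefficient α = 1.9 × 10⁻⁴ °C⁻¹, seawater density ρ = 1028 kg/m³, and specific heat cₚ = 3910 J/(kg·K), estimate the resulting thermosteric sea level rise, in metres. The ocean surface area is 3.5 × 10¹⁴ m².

Per unit area: Q = 260×10²¹ / (3.5×10¹⁴) ≈ 7.429×10⁸ J/m²
Δh = αQ/(ρcₚ) = 1.9×10⁻⁴ × 7.429×10⁸ / (1028 × 3910) ≈ 0.035117 m

Δh ≈ 0.035 m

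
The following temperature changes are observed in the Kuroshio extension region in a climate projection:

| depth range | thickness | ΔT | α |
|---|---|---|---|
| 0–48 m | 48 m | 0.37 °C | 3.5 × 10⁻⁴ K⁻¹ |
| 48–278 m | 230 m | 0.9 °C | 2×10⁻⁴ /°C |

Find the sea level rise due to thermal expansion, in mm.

48 × 3.5×10⁻⁴ × 0.37 = 0.006216 m
2×10⁻⁴ × 230 × 0.9 = 0.04140 m
Δh = 0.006216 + 0.04140 = 0.047616 m

47.6 mm of thermosteric rise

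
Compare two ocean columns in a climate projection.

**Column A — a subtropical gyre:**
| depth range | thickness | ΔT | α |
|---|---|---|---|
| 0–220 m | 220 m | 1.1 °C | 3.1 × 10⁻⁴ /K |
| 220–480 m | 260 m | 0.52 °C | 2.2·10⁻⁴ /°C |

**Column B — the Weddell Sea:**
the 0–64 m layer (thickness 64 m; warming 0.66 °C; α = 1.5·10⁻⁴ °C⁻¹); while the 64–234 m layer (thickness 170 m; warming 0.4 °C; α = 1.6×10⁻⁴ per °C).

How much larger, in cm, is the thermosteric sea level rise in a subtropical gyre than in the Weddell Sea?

8.8 cm larger

A 3.1×10⁻⁴ × 220 × 1.1 = 0.07502 m
A 2.2×10⁻⁴ × 0.52 × 260 = 0.029744 m
A total: 0.104764 m
B Layer 1: 64 × 1.5×10⁻⁴ × 0.66 = 0.006336 m
B 64–234 m: 170 × 0.4 × 1.6×10⁻⁴ = 0.01088 m
B total: 0.017216 m
Difference: 0.104764 − 0.017216 = 0.087548 m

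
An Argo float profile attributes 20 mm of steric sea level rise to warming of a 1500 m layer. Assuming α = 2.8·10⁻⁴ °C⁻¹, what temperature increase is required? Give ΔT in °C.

0.0476 °C

ΔT = Δh/(αH) = 0.02 / (2.8×10⁻⁴ × 1500) ≈ 0.04762 °C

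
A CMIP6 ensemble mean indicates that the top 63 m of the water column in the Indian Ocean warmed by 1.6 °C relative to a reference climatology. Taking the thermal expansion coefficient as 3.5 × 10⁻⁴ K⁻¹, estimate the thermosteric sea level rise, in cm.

Δh = αΔT·H = 3.5×10⁻⁴ × 1.6 × 63 = 0.03528 m

3.53 cm of thermosteric rise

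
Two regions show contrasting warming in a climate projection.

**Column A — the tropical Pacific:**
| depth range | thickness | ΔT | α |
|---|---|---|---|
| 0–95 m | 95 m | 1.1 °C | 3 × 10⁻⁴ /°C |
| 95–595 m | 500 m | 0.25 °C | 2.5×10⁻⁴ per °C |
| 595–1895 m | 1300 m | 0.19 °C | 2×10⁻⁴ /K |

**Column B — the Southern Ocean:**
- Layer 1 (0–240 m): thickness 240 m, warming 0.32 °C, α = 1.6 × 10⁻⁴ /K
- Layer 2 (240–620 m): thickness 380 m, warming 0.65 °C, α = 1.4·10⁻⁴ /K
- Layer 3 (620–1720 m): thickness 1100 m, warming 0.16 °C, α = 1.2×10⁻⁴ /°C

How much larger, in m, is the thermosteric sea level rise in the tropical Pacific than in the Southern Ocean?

Δh_A − Δh_B ≈ 0.044 m

A 0–95 m: 3×10⁻⁴ × 1.1 × 95 = 0.03135 m
A 2.5×10⁻⁴ × 0.25 × 500 = 0.03125 m
A 1300 × 0.19 × 2×10⁻⁴ = 0.04940 m
A total: 0.11200 m
B 0–240 m: 1.6×10⁻⁴ × 0.32 × 240 = 0.012288 m
B 380 × 1.4×10⁻⁴ × 0.65 = 0.03458 m
B 620–1720 m: 0.16 × 1.2×10⁻⁴ × 1100 = 0.02112 m
B total: 0.067988 m
Difference: 0.11200 − 0.067988 = 0.044012 m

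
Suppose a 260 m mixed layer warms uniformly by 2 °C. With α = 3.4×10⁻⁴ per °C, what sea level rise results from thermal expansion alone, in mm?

Δh = αΔT·H = 3.4×10⁻⁴ × 2 × 260 = 0.17680 m

177 mm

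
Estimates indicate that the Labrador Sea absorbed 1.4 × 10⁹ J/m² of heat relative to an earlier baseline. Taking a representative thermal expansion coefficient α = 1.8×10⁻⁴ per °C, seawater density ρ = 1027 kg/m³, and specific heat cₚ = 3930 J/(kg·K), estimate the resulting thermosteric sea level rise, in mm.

Δh = αQ/(ρcₚ) = 1.8×10⁻⁴ × 1.4×10⁹ / (1027 × 3930) ≈ 0.062436 m

Δh = 62.4 mm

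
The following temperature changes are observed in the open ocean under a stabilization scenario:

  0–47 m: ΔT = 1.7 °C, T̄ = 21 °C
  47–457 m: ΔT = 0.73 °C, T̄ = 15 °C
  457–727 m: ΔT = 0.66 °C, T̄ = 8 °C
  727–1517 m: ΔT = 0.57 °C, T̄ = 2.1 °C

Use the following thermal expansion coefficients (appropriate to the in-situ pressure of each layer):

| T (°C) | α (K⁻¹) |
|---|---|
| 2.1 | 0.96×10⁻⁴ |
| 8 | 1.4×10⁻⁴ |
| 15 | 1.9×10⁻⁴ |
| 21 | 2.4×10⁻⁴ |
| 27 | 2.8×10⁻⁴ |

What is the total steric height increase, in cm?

Δh = 14.4 cm

Layer 1 at 21 °C → α = 2.4×10⁻⁴ K⁻¹
Layer 2 at 15 °C → α = 1.9×10⁻⁴ K⁻¹
Layer 3 at 8 °C → α = 1.4×10⁻⁴ K⁻¹
Layer 4 at 2.1 °C → α = 0.96×10⁻⁴ K⁻¹
0–47 m: 2.4×10⁻⁴ × 1.7 × 47 = 0.019176 m
1.9×10⁻⁴ × 410 × 0.73 = 0.056867 m
Layer 3: 0.66 × 270 × 1.4×10⁻⁴ = 0.024948 m
Layer 4: 0.57 × 0.96×10⁻⁴ × 790 = 0.0432288 m
Δh = 0.019176 + 0.056867 + 0.024948 + 0.0432288 = 0.1442198 m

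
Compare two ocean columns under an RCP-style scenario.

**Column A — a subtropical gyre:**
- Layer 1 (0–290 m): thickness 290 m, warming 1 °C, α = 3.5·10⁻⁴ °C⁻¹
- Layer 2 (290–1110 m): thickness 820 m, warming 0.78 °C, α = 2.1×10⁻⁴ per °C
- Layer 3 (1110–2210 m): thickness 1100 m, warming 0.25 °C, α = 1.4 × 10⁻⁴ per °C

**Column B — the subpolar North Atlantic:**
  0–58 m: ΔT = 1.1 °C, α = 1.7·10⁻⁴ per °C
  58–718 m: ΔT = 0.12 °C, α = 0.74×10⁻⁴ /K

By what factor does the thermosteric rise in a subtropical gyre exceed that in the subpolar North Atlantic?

A 0–290 m: 1 × 290 × 3.5×10⁻⁴ = 0.10150 m
A Layer 2: 820 × 2.1×10⁻⁴ × 0.78 = 0.134316 m
A 1.4×10⁻⁴ × 0.25 × 1100 = 0.03850 m
A total: 0.274316 m
B Layer 1: 58 × 1.7×10⁻⁴ × 1.1 = 0.010846 m
B 58–718 m: 660 × 0.74×10⁻⁴ × 0.12 = 0.0058608 m
B total: 0.0167068 m
Ratio: 0.274316 / 0.0167068 ≈ 16.42

16.4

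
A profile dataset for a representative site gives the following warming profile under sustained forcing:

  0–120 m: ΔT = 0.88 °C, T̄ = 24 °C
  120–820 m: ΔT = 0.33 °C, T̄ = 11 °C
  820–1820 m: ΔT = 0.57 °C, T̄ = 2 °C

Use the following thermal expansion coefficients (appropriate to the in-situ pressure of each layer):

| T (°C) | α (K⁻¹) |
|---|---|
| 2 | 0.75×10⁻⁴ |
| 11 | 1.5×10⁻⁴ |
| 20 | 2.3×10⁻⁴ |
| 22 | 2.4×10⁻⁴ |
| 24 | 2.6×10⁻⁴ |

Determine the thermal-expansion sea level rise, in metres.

Δh = 0.10 m

Layer 1 at 24 °C → α = 2.6×10⁻⁴ K⁻¹
Layer 2 at 11 °C → α = 1.5×10⁻⁴ K⁻¹
Layer 3 at 2 °C → α = 0.75×10⁻⁴ K⁻¹
Layer 1: 120 × 0.88 × 2.6×10⁻⁴ = 0.027456 m
700 × 1.5×10⁻⁴ × 0.33 = 0.03465 m
820–1820 m: 0.75×10⁻⁴ × 0.57 × 1000 = 0.04275 m
Δh = 0.027456 + 0.03465 + 0.04275 = 0.104856 m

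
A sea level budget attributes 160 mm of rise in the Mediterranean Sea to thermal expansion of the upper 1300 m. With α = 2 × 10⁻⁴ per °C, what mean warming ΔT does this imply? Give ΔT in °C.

0.62 °C

ΔT = Δh/(αH) = 0.16 / (2×10⁻⁴ × 1300) ≈ 0.6154 °C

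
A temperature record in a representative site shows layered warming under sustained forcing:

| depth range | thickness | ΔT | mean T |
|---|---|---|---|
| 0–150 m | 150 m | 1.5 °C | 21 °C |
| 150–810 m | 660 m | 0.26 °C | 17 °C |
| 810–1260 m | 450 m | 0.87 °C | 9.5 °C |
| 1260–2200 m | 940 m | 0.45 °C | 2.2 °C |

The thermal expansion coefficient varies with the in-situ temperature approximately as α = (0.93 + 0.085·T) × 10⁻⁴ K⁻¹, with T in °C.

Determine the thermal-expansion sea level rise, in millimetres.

217 mm

Layer 1: α = (0.93 + 0.085×21)×10⁻⁴ = 2.715×10⁻⁴ K⁻¹
Layer 2: α = (0.93 + 0.085×17)×10⁻⁴ = 2.375×10⁻⁴ K⁻¹
Layer 3: α = (0.93 + 0.085×9.5)×10⁻⁴ = 1.7375×10⁻⁴ K⁻¹
Layer 4: α = (0.93 + 0.085×2.2)×10⁻⁴ = 1.117×10⁻⁴ K⁻¹
Layer 1: 150 × 2.715×10⁻⁴ × 1.5 = 0.0610875 m
Layer 2: 2.375×10⁻⁴ × 660 × 0.26 = 0.040755 m
810–1260 m: 0.87 × 450 × 1.7375×10⁻⁴ = 0.068023125 m
1260–2200 m: 0.45 × 1.117×10⁻⁴ × 940 = 0.0472491 m
Δh = 0.0610875 + 0.040755 + 0.068023125 + 0.0472491 = 0.217114725 m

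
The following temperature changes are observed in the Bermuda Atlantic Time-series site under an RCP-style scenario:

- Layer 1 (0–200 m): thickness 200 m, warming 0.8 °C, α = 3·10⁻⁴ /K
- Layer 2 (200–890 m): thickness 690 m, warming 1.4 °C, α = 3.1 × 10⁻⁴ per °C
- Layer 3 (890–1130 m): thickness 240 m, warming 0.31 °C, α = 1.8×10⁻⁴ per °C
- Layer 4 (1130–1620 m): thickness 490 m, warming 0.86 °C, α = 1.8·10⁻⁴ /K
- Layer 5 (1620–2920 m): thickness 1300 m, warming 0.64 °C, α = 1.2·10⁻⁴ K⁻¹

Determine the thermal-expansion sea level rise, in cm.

Δh ≈ 53.7 cm

0–200 m: 0.8 × 3×10⁻⁴ × 200 = 0.04800 m
200–890 m: 1.4 × 3.1×10⁻⁴ × 690 = 0.29946 m
Layer 3: 1.8×10⁻⁴ × 240 × 0.31 = 0.013392 m
Layer 4: 0.86 × 490 × 1.8×10⁻⁴ = 0.075852 m
1620–2920 m: 0.64 × 1.2×10⁻⁴ × 1300 = 0.09984 m
Δh = 0.04800 + 0.29946 + 0.013392 + 0.075852 + 0.09984 = 0.536544 m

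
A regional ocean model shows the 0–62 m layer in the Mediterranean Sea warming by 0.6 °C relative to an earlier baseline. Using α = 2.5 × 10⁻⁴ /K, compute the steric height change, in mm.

Δh = 9.30 mm

Δh = αΔT·H = 2.5×10⁻⁴ × 0.6 × 62 = 0.00930 m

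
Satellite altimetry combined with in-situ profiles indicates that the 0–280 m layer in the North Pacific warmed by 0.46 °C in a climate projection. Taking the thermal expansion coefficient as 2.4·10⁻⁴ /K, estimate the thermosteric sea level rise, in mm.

Δh = αΔT·H = 2.4×10⁻⁴ × 0.46 × 280 = 0.030912 m

Δh ≈ 31 mm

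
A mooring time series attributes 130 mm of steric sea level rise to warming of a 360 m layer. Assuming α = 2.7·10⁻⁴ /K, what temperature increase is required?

ΔT ≈ 1.34 K

ΔT = Δh/(αH) = 0.13 / (2.7×10⁻⁴ × 360) ≈ 1.337 K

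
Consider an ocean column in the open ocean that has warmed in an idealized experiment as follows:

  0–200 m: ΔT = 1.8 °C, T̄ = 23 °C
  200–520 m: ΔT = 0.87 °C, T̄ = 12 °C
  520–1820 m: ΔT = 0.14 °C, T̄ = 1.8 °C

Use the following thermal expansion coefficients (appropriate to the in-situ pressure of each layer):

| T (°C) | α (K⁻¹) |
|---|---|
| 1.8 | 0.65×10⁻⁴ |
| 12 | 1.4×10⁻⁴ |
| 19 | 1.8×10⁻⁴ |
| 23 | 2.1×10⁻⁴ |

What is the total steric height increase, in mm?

130 mm

Layer 1 at 23 °C → α = 2.1×10⁻⁴ K⁻¹
Layer 2 at 12 °C → α = 1.4×10⁻⁴ K⁻¹
Layer 3 at 1.8 °C → α = 0.65×10⁻⁴ K⁻¹
0–200 m: 1.8 × 2.1×10⁻⁴ × 200 = 0.07560 m
0.87 × 1.4×10⁻⁴ × 320 = 0.038976 m
Layer 3: 0.65×10⁻⁴ × 0.14 × 1300 = 0.01183 m
Δh = 0.07560 + 0.038976 + 0.01183 = 0.126406 m ≈ 130 mm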